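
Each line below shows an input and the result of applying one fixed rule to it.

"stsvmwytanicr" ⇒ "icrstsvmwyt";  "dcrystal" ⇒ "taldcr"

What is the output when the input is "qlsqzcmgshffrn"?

frnqlsqzcmgs

What's happening: move the last 3 characters to the front (rotate right by 3), then delete the last 2 characters.
"qlsqzcmgshffrn" → "frnqlsqzcmgshf" → "frnqlsqzcmgs".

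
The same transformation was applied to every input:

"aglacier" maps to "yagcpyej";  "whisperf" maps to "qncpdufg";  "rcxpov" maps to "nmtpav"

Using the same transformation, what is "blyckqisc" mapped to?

Looking at the pairs, the operation is to shift every letter 2 places backward in the alphabet (wrapping around), then move the first 3 characters to the end (rotate left by 3).
On "blyckqisc": the first step gives "zjwaiogqa", and the second then gives "aiogqazjw".

aiogqazjw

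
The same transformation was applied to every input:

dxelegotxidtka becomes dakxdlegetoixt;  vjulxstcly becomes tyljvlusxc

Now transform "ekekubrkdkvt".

The pattern: swap each adjacent pair of characters (1↔2, 3↔4, ...), then move the last 3 characters to the front (rotate right by 3).
"ekekubrkdkvt" → "dtvkekebukrk".

dtvkekebukrk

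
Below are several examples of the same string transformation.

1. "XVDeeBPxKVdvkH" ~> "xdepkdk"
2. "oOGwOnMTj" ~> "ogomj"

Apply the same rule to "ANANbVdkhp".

In each case the input is transformed by: keep every other character starting from the first (positions 1st, 3rd, 5th, ...), then convert every letter to lowercase.
Working it through for "ANANbVdkhp": intermediate "AAbdh", final "aabdh".

aabdh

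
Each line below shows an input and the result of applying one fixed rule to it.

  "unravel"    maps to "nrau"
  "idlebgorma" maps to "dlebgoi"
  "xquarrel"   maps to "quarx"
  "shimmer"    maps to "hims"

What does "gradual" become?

radg

The transformation: delete the last 3 characters, then move the first character to the end.
Starting from "gradual": after the first operation, "grad"; after the second, "radg".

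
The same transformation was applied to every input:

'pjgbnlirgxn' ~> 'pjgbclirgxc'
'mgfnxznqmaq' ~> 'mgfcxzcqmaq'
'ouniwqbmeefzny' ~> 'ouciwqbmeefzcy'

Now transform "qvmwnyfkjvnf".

Looking at the pairs, the operation is to replace every "n" with "c".
So "qvmwnyfkjvnf" becomes "qvmwcyfkjvcf".

qvmwcyfkjvcf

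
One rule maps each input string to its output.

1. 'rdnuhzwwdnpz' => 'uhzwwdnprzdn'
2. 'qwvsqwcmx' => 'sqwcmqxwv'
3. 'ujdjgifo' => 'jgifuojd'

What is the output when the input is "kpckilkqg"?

The rule is to swap the first and last characters, then move the first 3 characters to the end (rotate left by 3).
Working it through for "kpckilkqg": intermediate "gpckilkqk", final "kilkqkgpc".

kilkqkgpc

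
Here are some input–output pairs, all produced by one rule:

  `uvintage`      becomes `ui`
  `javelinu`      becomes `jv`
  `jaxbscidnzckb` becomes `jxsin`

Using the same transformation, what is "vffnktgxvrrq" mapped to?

vfkg

What's happening: keep every other character starting from the first (positions 1st, 3rd, 5th, ...), then delete the last 2 characters.
"vffnktgxvrrq" → "vfkgvr" → "vfkg".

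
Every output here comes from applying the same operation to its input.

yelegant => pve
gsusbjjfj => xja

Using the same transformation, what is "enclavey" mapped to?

vcv

What's happening: keep one character in every 3, starting at position 1 (positions 1st, 4th, 7th, ...), then shift every letter 9 places backward in the alphabet (wrapping around).
Starting from "enclavey": after the first operation, "ele"; after the second, "vcv".
(Check on "gsusbjjfj": → "gsj" → "xja" ✓)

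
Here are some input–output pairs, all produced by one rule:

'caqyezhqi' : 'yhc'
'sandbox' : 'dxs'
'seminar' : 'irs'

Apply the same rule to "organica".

What's happening: keep one character in every 3, starting at position 1 (positions 1st, 4th, 7th, ...), then move the first character to the end.
On "organica" that produces "aco".

aco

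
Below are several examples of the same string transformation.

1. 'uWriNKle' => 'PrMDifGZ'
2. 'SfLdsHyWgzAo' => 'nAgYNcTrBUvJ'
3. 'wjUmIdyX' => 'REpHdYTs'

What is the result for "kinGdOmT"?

FDIbYjHo

In each case the input is transformed by: shift every letter 5 places backward in the alphabet (wrapping around), then flip the case of every letter.
On "kinGdOmT": the first step gives "fdiByJhO", and the second then gives "FDIbYjHo".
(Check on "wjUmIdyX": → "rePhDytS" → "REpHdYTs" ✓)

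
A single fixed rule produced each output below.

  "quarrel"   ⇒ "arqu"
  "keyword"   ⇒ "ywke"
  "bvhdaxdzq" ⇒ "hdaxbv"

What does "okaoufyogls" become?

aoufyook

Rule — delete the last 3 characters, then move the first 2 characters to the end (rotate left by 2).
Applying both steps to "okaoufyogls": "okaoufyo", then "aoufyook".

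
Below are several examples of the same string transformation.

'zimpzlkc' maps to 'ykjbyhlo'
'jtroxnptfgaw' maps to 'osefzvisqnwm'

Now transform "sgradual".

ctzkrfqz

The rule is to swap the front and back halves of the string, then shift every letter 1 place backward in the alphabet (wrapping around).
Doing the same to "sgradual": "ctzkrfqz".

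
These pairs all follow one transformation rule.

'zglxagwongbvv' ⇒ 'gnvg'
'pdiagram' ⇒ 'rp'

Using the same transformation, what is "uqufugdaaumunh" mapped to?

The transformation: move the first 3 characters to the end (rotate left by 3), then keep one character in every 3, starting at position 3 (positions 3rd, 6th, 9th, ...).
For "uqufugdaaumunh", step one produces "fugdaaumunhuqu"; step two turns that into "gauu".

gauu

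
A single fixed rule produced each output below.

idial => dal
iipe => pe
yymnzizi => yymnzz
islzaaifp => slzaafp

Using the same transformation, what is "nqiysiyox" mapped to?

nqysyox

The rule is to remove every "i".
For "nqiysiyox" the result is "nqysyox".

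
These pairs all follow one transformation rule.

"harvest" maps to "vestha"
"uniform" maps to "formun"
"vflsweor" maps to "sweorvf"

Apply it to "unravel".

avelun

The transformation: move the first 3 characters to the end (rotate left by 3), then delete the last character.
Starting from "unravel": after the first operation, "avelunr"; after the second, "avelun".
(Check on "uniform": → "formuni" → "formun" ✓)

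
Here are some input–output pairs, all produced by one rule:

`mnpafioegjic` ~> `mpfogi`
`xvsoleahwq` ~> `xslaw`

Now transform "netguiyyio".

The rule is to keep every other character starting from the first (positions 1st, 3rd, 5th, ...).
Applying that to "netguiyyio" gives "ntuyi".

ntuyi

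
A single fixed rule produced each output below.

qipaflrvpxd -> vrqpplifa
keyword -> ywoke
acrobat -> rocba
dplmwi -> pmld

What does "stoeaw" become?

Looking at the pairs, the operation is to delete the last 2 characters, then sort the characters into reverse alphabetical order.
For "stoeaw" the result is "tsoe".

tsoe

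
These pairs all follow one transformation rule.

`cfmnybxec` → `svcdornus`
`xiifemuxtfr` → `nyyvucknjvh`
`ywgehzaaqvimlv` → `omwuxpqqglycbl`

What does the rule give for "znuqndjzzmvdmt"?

The transformation: shift every letter 10 places backward in the alphabet (wrapping around).
For "znuqndjzzmvdmt" the result is "pdkgdtzppcltcj".

pdkgdtzppcltcj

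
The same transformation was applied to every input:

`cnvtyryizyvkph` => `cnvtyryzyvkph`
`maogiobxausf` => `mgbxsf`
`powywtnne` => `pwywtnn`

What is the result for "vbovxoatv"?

In each case the input is transformed by: remove every vowel.
"vbovxoatv" → "vbvxtv".

vbvxtv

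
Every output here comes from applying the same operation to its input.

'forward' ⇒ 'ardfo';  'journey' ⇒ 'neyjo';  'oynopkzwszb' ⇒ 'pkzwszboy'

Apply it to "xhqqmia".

The transformation: move the first 2 characters to the end (rotate left by 2), then delete the first 2 characters.
Doing the same to "xhqqmia": "miaxh".
(Check on "forward": → "rwardfo" → "ardfo" ✓)

miaxh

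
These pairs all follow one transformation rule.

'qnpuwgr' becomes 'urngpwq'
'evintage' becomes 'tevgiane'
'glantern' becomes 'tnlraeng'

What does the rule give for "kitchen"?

In each case the input is transformed by: take characters alternately from the front and the back (1st, last, 2nd, 2nd-last, ...), then swap the first and last characters.
Starting from "kitchen": after the first operation, "kniethc"; after the second, "cniethk".
(Check on "glantern": → "gnlraent" → "tnlraeng" ✓)

cniethk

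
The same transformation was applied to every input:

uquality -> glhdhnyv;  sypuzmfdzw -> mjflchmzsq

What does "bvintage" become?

troivagn

The transformation: shift every letter 13 places forward in the alphabet (wrapping around) — i.e. ROT13, then move the last 2 characters to the front (rotate right by 2).
Starting from "bvintage": after the first operation, "oivagntr"; after the second, "troivagn".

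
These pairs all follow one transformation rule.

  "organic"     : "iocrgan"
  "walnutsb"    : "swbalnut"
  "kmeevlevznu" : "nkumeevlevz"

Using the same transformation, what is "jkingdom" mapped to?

ojmkingd

Rule — swap the first and last characters, then move the last 2 characters to the front (rotate right by 2).
On "jkingdom": the first step gives "mkingdoj", and the second then gives "ojmkingd".
(Check on "kmeevlevznu": → "umeevlevznk" → "nkumeevlevz" ✓)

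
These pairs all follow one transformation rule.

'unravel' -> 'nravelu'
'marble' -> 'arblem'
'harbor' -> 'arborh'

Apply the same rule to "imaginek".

Each output is the input with this applied: move the first character to the end.
For "imaginek" the result is "magineki".

magineki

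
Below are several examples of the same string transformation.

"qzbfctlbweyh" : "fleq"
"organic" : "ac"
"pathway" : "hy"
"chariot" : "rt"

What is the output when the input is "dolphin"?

pn

Looking at the pairs, the operation is to move the first character to the end, then keep one character in every 3, starting at position 3 (positions 3rd, 6th, 9th, ...).
Working it through for "dolphin": intermediate "olphind", final "pn".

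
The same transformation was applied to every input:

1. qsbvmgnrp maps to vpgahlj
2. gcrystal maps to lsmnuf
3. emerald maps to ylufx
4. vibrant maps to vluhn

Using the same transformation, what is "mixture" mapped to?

The pattern: delete the first 2 characters, then shift every letter 6 places backward in the alphabet (wrapping around).
"mixture" → "rnoly".
(Check on "vibrant": → "brant" → "vluhn" ✓)

rnoly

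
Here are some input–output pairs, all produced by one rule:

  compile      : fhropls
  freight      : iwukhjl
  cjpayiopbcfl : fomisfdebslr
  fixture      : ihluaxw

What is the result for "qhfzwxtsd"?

tgkviwcaz

Looking at the pairs, the operation is to take characters alternately from the front and the back (1st, last, 2nd, 2nd-last, ...), then shift every letter 3 places forward in the alphabet (wrapping around).
Working it through for "qhfzwxtsd": intermediate "qdhsftzxw", final "tgkviwcaz".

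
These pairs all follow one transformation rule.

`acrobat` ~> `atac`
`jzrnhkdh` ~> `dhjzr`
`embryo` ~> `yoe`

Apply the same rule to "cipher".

In each case the input is transformed by: move the last 2 characters to the front (rotate right by 2), then delete the last 3 characters.
On "cipher": the first step gives "erciph", and the second then gives "erc".

erc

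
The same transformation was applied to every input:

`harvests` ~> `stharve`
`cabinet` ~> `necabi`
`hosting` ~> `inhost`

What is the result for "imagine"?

inimag

What's happening: delete the last character, then move the last 2 characters to the front (rotate right by 2).
On "imagine": the first step gives "imagin", and the second then gives "inimag".
(Check on "cabinet": → "cabine" → "necabi" ✓)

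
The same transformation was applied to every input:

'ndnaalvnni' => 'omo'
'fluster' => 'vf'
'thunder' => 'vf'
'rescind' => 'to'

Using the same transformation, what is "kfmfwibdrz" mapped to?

Looking at the pairs, the operation is to keep one character in every 3, starting at position 3 (positions 3rd, 6th, 9th, ...), then shift every letter 1 place forward in the alphabet (wrapping around).
For "kfmfwibdrz" the result is "njs".

njs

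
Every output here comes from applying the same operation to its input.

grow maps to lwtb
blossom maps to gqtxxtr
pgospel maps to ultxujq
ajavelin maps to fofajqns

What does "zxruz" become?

ecwze

Each output is the input with this applied: shift every letter 5 places forward in the alphabet (wrapping around).
Applying that to "zxruz" gives "ecwze".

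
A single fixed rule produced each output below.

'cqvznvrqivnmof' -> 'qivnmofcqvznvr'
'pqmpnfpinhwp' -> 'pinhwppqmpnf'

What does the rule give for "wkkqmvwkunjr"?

wkunjrwkkqmv

The pattern: swap the front and back halves of the string.
Applying that to "wkkqmvwkunjr" gives "wkunjrwkkqmv".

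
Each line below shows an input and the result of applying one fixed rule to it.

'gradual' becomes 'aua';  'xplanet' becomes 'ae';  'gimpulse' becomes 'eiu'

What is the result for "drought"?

ou

The transformation: swap the first and last characters, then keep only the vowels.
"drought" → "ou".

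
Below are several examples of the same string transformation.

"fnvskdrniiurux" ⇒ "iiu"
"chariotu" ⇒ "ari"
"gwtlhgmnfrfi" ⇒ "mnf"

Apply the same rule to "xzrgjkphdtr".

kph

Each output is the input with this applied: move the last 3 characters to the front (rotate right by 3), then keep only the last 3 characters.
Starting from "xzrgjkphdtr": after the first operation, "dtrxzrgjkph"; after the second, "kph".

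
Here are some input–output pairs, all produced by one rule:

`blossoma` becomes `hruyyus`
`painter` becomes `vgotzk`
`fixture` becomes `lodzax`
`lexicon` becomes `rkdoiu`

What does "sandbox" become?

Looking at the pairs, the operation is to delete the last character, then shift every letter 6 places forward in the alphabet (wrapping around).
Working it through for "sandbox": intermediate "sandbo", final "ygtjhu".

ygtjhu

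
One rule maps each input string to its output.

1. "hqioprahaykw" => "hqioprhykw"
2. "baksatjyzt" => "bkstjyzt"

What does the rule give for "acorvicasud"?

corvicsud

Looking at the pairs, the operation is to remove every "a".
For "acorvicasud" the result is "corvicsud".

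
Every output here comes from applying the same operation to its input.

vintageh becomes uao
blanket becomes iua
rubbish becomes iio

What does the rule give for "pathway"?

ao

What's happening: shift every letter 7 places forward in the alphabet (wrapping around), then keep only the vowels.
For "pathway", step one produces "whaodhf"; step two turns that into "ao".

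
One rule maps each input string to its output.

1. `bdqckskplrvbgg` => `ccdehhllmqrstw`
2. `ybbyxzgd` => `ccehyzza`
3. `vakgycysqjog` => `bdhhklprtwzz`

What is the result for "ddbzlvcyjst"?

cdeekmtuwza

The rule is to sort the characters into alphabetical order, then shift every letter 1 place forward in the alphabet (wrapping around).
For "ddbzlvcyjst", step one produces "bcddjlstvyz"; step two turns that into "cdeekmtuwza".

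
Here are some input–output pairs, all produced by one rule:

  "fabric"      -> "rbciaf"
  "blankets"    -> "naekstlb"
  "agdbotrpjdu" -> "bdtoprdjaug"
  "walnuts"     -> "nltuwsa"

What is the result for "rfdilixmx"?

idilmxrxf

Each output is the input with this applied: move the first 2 characters to the end (rotate left by 2), then swap each adjacent pair of characters (1↔2, 3↔4, ...).
Starting from "rfdilixmx": after the first operation, "dilixmxrf"; after the second, "idilmxrxf".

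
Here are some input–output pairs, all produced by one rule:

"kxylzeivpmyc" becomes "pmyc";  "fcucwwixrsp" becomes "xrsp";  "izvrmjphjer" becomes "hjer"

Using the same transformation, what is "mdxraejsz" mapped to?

ejsz

What's happening: keep only the last 4 characters.
On "mdxraejsz" that produces "ejsz".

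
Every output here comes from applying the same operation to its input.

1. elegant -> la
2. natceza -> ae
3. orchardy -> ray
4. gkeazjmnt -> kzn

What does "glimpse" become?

In each case the input is transformed by: keep one character in every 3, starting at position 2 (positions 2nd, 5th, 8th, ...).
For "glimpse" the result is "lp".

lp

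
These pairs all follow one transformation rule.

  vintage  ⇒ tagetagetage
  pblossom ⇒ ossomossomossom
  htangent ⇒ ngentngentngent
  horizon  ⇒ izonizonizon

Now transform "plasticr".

Looking at the pairs, the operation is to delete the first 3 characters, then write the whole string 3 times in a row.
"plasticr" → "sticrsticrsticr".

sticrsticrsticr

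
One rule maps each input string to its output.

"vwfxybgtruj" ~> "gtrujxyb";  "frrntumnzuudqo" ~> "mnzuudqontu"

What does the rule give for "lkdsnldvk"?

In each case the input is transformed by: delete the first 3 characters, then move the first 3 characters to the end (rotate left by 3).
On "lkdsnldvk": the first step gives "snldvk", and the second then gives "dvksnl".

dvksnl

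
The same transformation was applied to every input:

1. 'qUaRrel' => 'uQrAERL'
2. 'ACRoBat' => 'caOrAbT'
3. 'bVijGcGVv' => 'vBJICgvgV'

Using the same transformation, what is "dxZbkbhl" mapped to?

XDBzBKLH

Looking at the pairs, the operation is to swap each adjacent pair of characters (1↔2, 3↔4, ...), then flip the case of every letter.
For "dxZbkbhl" the result is "XDBzBKLH".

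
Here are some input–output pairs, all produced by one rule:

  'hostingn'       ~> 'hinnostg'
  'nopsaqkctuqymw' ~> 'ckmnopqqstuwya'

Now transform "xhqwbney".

The rule is to sort the characters into alphabetical order, then move the first character to the end.
Applying both steps to "xhqwbney": "behnqwxy", then "ehnqwxyb".

ehnqwxyb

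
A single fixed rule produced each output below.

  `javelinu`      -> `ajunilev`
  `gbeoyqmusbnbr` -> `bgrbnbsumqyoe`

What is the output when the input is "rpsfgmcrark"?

prkrarcmgfs

In each case the input is transformed by: reverse the string, then move the last 2 characters to the front (rotate right by 2).
Starting from "rpsfgmcrark": after the first operation, "krarcmgfspr"; after the second, "prkrarcmgfs".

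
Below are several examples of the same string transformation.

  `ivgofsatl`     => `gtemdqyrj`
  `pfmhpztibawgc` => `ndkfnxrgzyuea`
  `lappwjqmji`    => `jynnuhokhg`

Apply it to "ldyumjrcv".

jbwskhpat

The rule is to shift every letter 2 places backward in the alphabet (wrapping around).
For "ldyumjrcv" the result is "jbwskhpat".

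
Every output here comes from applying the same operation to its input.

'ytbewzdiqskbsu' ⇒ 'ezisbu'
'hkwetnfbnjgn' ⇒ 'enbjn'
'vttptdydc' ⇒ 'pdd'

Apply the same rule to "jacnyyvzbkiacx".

What's happening: delete the first 2 characters, then keep every other character starting from the second (positions 2nd, 4th, 6th, ...).
"jacnyyvzbkiacx" → "nyzkax".

nyzkax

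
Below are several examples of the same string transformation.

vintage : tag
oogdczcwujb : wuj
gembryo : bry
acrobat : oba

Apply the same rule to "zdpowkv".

owk

The pattern: move the last character to the front, then keep only the last 3 characters.
Starting from "zdpowkv": after the first operation, "vzdpowk"; after the second, "owk".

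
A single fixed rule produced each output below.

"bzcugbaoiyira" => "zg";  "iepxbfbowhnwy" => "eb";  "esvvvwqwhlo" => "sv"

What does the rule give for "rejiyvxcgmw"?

The pattern: keep one character in every 3, starting at position 2 (positions 2nd, 5th, 8th, ...), then delete the last 2 characters.
For "rejiyvxcgmw", step one produces "eycw"; step two turns that into "ey".

ey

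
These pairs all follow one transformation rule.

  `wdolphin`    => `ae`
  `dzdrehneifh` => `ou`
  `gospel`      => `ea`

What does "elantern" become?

ai

The transformation: shift every letter 11 places backward in the alphabet (wrapping around), then keep only the vowels.
So "elantern" becomes "ai".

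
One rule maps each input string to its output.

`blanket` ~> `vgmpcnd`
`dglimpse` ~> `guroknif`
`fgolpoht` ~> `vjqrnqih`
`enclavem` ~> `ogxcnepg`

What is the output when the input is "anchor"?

The transformation: reverse the string, then shift every letter 2 places forward in the alphabet (wrapping around).
Working it through for "anchor": intermediate "rohcna", final "tqjepc".
(Check on "dglimpse": → "espmilgd" → "guroknif" ✓)

tqjepc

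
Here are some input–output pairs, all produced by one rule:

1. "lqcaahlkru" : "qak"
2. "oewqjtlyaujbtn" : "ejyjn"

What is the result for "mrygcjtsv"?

rcs

The rule is to keep one character in every 3, starting at position 2 (positions 2nd, 5th, 8th, ...).
So "mrygcjtsv" becomes "rcs".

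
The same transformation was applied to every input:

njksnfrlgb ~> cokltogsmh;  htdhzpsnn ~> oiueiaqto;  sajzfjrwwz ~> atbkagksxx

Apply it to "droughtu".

The transformation: move the last character to the front, then shift every letter 1 place forward in the alphabet (wrapping around).
Working it through for "droughtu": intermediate "udrought", final "vespvhiu".

vespvhiu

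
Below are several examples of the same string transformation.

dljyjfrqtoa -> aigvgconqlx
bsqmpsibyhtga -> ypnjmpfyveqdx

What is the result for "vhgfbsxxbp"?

sedcypuuym

Rule — shift every letter 3 places backward in the alphabet (wrapping around).
Doing the same to "vhgfbsxxbp": "sedcypuuym".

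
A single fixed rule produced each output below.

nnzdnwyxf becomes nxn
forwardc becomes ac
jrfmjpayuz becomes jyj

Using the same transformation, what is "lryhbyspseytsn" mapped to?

The pattern: move the first 2 characters to the end (rotate left by 2), then keep one character in every 3, starting at position 3 (positions 3rd, 6th, 9th, ...).
For "lryhbyspseytsn" the result is "bpyn".

bpyn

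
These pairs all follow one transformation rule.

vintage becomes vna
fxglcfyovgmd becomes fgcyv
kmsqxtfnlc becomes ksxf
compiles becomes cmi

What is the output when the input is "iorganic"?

ira

In each case the input is transformed by: delete the last 2 characters, then keep every other character starting from the first (positions 1st, 3rd, 5th, ...).
Applying both steps to "iorganic": "iorgan", then "ira".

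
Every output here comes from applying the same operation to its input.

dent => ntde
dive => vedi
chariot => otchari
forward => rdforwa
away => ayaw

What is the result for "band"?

ndba

Looking at the pairs, the operation is to move the last 2 characters to the front (rotate right by 2).
Doing the same to "band": "ndba".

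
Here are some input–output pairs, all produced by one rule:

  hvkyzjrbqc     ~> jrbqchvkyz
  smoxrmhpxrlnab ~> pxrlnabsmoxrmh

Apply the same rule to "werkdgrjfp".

The transformation: swap the front and back halves of the string.
For "werkdgrjfp" the result is "grjfpwerkd".

grjfpwerkd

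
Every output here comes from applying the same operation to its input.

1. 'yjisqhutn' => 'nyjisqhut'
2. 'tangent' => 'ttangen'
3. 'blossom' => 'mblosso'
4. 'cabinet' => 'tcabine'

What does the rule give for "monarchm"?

mmonarch

What's happening: move the last character to the front.
Doing the same to "monarchm": "mmonarch".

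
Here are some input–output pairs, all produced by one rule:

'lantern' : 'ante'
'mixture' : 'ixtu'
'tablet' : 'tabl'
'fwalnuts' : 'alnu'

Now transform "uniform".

nifo

In each case the input is transformed by: move the last 2 characters to the front (rotate right by 2), then keep only the last 4 characters.
"uniform" → "rmunifo" → "nifo".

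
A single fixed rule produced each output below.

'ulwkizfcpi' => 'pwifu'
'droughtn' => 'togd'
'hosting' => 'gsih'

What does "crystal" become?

Looking at the pairs, the operation is to keep every other character starting from the first (positions 1st, 3rd, 5th, ...), then swap the first and last characters.
Applying both steps to "crystal": "cytl", then "lytc".
(Check on "ulwkizfcpi": → "uwifp" → "pwifu" ✓)

lytc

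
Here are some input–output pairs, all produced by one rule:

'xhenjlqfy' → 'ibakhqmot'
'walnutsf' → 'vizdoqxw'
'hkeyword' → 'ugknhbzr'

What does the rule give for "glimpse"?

vhjolps

Each output is the input with this applied: shift every letter 3 places forward in the alphabet (wrapping around), then move the last 2 characters to the front (rotate right by 2).
"glimpse" → "jolpsvh" → "vhjolps".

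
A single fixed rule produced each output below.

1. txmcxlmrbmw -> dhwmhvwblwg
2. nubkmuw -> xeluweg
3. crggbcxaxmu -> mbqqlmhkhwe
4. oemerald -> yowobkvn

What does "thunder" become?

Rule — shift every letter 10 places forward in the alphabet (wrapping around).
Applying that to "thunder" gives "drexnob".

drexnob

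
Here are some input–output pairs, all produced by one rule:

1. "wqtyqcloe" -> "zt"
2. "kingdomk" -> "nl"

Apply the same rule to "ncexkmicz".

Looking at the pairs, the operation is to shift every letter 3 places forward in the alphabet (wrapping around), then keep only the first 2 characters.
"ncexkmicz" → "qfhanplfc" → "qf".

qf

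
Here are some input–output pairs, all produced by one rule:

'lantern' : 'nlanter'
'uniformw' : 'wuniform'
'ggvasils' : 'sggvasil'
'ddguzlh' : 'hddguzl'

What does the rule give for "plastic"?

Rule — move the last character to the front.
So "plastic" becomes "cplasti".

cplasti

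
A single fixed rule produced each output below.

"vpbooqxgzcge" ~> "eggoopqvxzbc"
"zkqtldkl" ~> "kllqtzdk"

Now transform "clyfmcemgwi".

Rule — sort the characters into alphabetical order, then move the first 2 characters to the end (rotate left by 2).
On "clyfmcemgwi": the first step gives "ccefgilmmwy", and the second then gives "efgilmmwycc".

efgilmmwycc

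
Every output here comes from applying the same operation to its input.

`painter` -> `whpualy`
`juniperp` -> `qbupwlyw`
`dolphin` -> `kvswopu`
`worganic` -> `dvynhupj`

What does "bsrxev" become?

Looking at the pairs, the operation is to shift every letter 7 places forward in the alphabet (wrapping around).
For "bsrxev" the result is "izyelc".

izyelc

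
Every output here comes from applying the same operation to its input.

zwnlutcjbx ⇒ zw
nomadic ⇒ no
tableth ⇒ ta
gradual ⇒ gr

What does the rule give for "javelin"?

ja

What's happening: keep only the first 2 characters.
Doing the same to "javelin": "ja".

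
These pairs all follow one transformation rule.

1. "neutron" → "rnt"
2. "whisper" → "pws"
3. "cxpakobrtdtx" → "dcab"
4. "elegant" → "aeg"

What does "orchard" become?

Looking at the pairs, the operation is to move the last 3 characters to the front (rotate right by 3), then keep one character in every 3, starting at position 1 (positions 1st, 4th, 7th, ...).
On "orchard": the first step gives "ardorch", and the second then gives "aoh".

aoh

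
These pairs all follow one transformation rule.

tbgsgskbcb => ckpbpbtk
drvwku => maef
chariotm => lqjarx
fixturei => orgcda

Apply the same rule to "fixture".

orgcd

In each case the input is transformed by: shift every letter 9 places forward in the alphabet (wrapping around), then delete the last 2 characters.
Starting from "fixture": after the first operation, "orgcdan"; after the second, "orgcd".
(Check on "fixturei": → "orgcdanr" → "orgcda" ✓)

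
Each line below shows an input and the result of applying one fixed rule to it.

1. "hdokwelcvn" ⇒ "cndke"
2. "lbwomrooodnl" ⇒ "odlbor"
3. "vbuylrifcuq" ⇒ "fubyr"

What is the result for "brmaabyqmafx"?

qaxrab

Looking at the pairs, the operation is to keep every other character starting from the second (positions 2nd, 4th, 6th, ...), then move the first 3 characters to the end (rotate left by 3).
Doing the same to "brmaabyqmafx": "qaxrab".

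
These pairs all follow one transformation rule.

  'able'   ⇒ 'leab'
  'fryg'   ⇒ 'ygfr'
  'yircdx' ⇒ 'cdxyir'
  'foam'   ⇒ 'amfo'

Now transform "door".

ordo

Looking at the pairs, the operation is to swap the front and back halves of the string.
"door" → "ordo".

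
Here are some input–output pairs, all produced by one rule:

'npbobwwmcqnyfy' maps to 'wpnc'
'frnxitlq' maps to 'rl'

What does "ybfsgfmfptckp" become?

smfc

The rule is to sort the characters into reverse alphabetical order, then keep one character in every 3, starting at position 3 (positions 3rd, 6th, 9th, ...).
For "ybfsgfmfptckp", step one produces "ytsppmkgfffcb"; step two turns that into "smfc".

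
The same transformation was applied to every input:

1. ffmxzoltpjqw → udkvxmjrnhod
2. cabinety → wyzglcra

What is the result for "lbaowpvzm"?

Rule — swap the first and last characters, then shift every letter 2 places backward in the alphabet (wrapping around).
Doing the same to "lbaowpvzm": "kzymuntxj".

kzymuntxj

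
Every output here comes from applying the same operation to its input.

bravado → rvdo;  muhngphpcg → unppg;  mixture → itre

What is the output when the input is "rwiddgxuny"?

wdguy

The transformation: swap each adjacent pair of characters (1↔2, 3↔4, ...), then keep every other character starting from the first (positions 1st, 3rd, 5th, ...).
Applying both steps to "rwiddgxuny": "wrdigduxyn", then "wdguy".
(Check on "muhngphpcg": → "umnhpgphgc" → "unppg" ✓)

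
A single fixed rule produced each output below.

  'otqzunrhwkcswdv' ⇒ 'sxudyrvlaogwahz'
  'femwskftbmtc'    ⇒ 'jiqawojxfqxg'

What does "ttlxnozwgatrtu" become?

What's happening: shift every letter 4 places forward in the alphabet (wrapping around).
Applying that to "ttlxnozwgatrtu" gives "xxpbrsdakexvxy".

xxpbrsdakexvxy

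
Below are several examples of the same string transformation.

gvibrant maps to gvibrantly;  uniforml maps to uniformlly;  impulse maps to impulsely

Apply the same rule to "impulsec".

Each output is the input with this applied: append "ly".
On "impulsec" that produces "impulsecly".

impulsecly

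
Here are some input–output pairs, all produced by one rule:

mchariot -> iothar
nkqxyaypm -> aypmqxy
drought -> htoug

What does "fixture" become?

rextu

Each output is the input with this applied: delete the first 2 characters, then move the first 3 characters to the end (rotate left by 3).
So "fixture" becomes "rextu".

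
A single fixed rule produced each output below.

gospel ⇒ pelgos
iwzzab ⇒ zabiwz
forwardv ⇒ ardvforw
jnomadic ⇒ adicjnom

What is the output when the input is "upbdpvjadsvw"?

jadsvwupbdpv

In each case the input is transformed by: swap the front and back halves of the string.
So "upbdpvjadsvw" becomes "jadsvwupbdpv".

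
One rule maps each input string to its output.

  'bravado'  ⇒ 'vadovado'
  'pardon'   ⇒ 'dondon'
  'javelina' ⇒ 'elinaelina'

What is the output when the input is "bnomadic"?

madicmadic

Rule — delete the first 3 characters, then write the whole string twice.
Starting from "bnomadic": after the first operation, "madic"; after the second, "madicmadic".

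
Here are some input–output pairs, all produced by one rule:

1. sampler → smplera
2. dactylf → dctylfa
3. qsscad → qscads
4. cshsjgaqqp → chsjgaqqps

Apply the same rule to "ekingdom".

eingdomk

The pattern: move the first character to the end, then swap the first and last characters.
Applying both steps to "ekingdom": "kingdome", then "eingdomk".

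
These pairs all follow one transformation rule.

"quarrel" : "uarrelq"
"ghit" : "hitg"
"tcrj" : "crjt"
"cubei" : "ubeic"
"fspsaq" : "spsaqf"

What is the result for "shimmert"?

Looking at the pairs, the operation is to move the first character to the end.
So "shimmert" becomes "himmerts".

himmerts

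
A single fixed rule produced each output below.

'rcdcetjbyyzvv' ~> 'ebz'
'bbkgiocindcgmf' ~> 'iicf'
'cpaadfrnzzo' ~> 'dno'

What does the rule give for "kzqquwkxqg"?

ux

Each output is the input with this applied: keep one character in every 3, starting at position 2 (positions 2nd, 5th, 8th, ...), then delete the first character.
Applying that to "kzqquwkxqg" gives "ux".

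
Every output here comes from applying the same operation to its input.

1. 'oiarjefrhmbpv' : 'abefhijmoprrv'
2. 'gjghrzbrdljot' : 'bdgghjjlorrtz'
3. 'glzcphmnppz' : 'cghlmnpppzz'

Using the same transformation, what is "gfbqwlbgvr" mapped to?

Rule — sort the characters into alphabetical order.
For "gfbqwlbgvr" the result is "bbfgglqrvw".

bbfgglqrvw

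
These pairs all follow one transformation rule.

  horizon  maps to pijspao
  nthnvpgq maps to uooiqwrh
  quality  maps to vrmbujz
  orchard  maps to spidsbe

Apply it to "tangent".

buhoofu

In each case the input is transformed by: swap each adjacent pair of characters (1↔2, 3↔4, ...), then shift every letter 1 place forward in the alphabet (wrapping around).
Applying both steps to "tangent": "atgnnet", then "buhoofu".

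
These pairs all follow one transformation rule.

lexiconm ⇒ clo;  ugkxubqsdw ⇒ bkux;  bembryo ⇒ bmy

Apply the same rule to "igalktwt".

Each output is the input with this applied: sort the characters into alphabetical order, then keep one character in every 3, starting at position 1 (positions 1st, 4th, 7th, ...).
For "igalktwt", step one produces "agiklttw"; step two turns that into "akt".

akt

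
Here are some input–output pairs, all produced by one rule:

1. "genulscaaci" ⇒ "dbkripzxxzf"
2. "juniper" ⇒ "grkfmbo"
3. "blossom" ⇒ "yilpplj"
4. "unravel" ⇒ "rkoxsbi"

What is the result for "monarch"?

Rule — shift every letter 3 places backward in the alphabet (wrapping around).
On "monarch" that produces "jlkxoze".

jlkxoze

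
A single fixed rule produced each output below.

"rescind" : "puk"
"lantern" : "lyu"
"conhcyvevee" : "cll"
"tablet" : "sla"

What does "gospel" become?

Each output is the input with this applied: shift every letter 7 places forward in the alphabet (wrapping around), then keep only the last 3 characters.
Working it through for "gospel": intermediate "nvzwls", final "wls".

wls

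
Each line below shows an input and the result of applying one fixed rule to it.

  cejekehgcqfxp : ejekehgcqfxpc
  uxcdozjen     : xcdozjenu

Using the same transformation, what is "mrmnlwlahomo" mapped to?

The rule is to move the first character to the end.
Doing the same to "mrmnlwlahomo": "rmnlwlahomom".

rmnlwlahomom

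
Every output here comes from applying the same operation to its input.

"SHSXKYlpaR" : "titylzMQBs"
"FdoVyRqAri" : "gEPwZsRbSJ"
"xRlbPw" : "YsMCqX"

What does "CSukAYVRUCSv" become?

The rule is to shift every letter 1 place forward in the alphabet (wrapping around), then flip the case of every letter.
Working it through for "CSukAYVRUCSv": intermediate "DTvlBZWSVDTw", final "dtVLbzwsvdtW".
(Check on "xRlbPw": → "ySmcQx" → "YsMCqX" ✓)

dtVLbzwsvdtW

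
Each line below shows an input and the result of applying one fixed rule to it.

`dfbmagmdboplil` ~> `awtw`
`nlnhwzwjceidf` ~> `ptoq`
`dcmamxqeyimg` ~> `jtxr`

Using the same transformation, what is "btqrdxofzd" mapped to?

zqko

Rule — shift every letter 11 places forward in the alphabet (wrapping around), then keep only the last 4 characters.
"btqrdxofzd" → "zqko".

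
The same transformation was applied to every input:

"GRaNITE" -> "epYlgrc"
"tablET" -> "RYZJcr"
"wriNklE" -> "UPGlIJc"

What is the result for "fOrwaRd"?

DmPUYpB

Rule — shift every letter 2 places backward in the alphabet (wrapping around), then flip the case of every letter.
For "fOrwaRd", step one produces "dMpuyPb"; step two turns that into "DmPUYpB".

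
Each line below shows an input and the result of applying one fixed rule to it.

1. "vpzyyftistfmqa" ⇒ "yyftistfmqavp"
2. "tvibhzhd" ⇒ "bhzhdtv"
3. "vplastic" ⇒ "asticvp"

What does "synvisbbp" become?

visbbpsy

In each case the input is transformed by: move the first 3 characters to the end (rotate left by 3), then delete the last character.
Doing the same to "synvisbbp": "visbbpsy".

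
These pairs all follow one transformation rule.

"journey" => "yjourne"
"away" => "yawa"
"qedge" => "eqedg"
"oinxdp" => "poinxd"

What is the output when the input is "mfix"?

Each output is the input with this applied: move the last character to the front.
On "mfix" that produces "xmfi".

xmfi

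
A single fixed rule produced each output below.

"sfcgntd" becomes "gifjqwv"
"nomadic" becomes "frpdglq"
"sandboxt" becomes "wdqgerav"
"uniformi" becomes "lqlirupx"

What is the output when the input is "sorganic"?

frujdqlv

In each case the input is transformed by: swap the first and last characters, then shift every letter 3 places forward in the alphabet (wrapping around).
Applying both steps to "sorganic": "corganis", then "frujdqlv".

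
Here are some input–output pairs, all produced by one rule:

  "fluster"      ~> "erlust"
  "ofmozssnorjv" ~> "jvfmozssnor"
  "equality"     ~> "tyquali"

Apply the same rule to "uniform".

Each output is the input with this applied: delete the first character, then move the last 2 characters to the front (rotate right by 2).
Working it through for "uniform": intermediate "niform", final "rmnifo".

rmnifo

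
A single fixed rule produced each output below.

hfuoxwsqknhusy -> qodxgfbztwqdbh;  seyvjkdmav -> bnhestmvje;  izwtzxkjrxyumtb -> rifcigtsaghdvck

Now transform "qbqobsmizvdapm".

zkzxkbvriemjyv

What's happening: shift every letter 9 places forward in the alphabet (wrapping around).
So "qbqobsmizvdapm" becomes "zkzxkbvriemjyv".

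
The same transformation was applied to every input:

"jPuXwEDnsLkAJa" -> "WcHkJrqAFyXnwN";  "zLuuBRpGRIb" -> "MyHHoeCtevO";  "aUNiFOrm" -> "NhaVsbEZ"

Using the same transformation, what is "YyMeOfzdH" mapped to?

lLzRbSMQu

What's happening: shift every letter 13 places forward in the alphabet (wrapping around) — i.e. ROT13, then flip the case of every letter.
So "YyMeOfzdH" becomes "lLzRbSMQu".
(Check on "aUNiFOrm": → "nHAvSBez" → "NhaVsbEZ" ✓)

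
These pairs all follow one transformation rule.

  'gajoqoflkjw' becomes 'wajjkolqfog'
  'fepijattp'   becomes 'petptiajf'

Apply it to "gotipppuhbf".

Rule — take characters alternately from the front and the back (1st, last, 2nd, 2nd-last, ...), then move the first character to the end.
"gotipppuhbf" → "gfobthiuppp" → "fobthiupppg".

fobthiupppg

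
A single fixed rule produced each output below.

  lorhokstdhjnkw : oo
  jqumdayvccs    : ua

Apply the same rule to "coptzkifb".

oi

In each case the input is transformed by: keep only the vowels.
Applying that to "coptzkifb" gives "oi".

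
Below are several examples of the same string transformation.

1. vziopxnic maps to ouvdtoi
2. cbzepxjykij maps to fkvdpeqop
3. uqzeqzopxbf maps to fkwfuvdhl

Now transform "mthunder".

natjkx

In each case the input is transformed by: delete the first 2 characters, then shift every letter 6 places forward in the alphabet (wrapping around).
Starting from "mthunder": after the first operation, "hunder"; after the second, "natjkx".
(Check on "vziopxnic": → "iopxnic" → "ouvdtoi" ✓)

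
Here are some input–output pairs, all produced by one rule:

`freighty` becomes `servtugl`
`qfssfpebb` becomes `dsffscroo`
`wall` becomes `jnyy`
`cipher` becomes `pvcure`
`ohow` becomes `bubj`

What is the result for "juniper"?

The transformation: shift every letter 13 places forward in the alphabet (wrapping around) — i.e. ROT13.
For "juniper" the result is "whavcre".

whavcre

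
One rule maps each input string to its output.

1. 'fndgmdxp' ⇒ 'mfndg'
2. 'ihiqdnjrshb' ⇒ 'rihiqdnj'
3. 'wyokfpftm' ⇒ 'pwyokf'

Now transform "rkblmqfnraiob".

arkblmqfnr

Looking at the pairs, the operation is to delete the last 3 characters, then move the last character to the front.
Starting from "rkblmqfnraiob": after the first operation, "rkblmqfnra"; after the second, "arkblmqfnr".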